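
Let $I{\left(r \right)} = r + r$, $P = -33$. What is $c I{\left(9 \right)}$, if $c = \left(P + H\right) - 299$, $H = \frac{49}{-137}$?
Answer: $- \frac{819594}{137} \approx -5982.4$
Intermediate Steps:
$H = - \frac{49}{137}$ ($H = 49 \left(- \frac{1}{137}\right) = - \frac{49}{137} \approx -0.35766$)
$c = - \frac{45533}{137}$ ($c = \left(-33 - \frac{49}{137}\right) - 299 = - \frac{4570}{137} - 299 = - \frac{45533}{137} \approx -332.36$)
$I{\left(r \right)} = 2 r$
$c I{\left(9 \right)} = - \frac{45533 \cdot 2 \cdot 9}{137} = \left(- \frac{45533}{137}\right) 18 = - \frac{819594}{137}$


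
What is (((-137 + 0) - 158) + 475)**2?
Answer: 32400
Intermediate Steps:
(((-137 + 0) - 158) + 475)**2 = ((-137 - 158) + 475)**2 = (-295 + 475)**2 = 180**2 = 32400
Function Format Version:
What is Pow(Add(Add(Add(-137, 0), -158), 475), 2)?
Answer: 32400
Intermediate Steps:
Pow(Add(Add(Add(-137, 0), -158), 475), 2) = Pow(Add(Add(-137, -158), 475), 2) = Pow(Add(-295, 475), 2) = Pow(180, 2) = 32400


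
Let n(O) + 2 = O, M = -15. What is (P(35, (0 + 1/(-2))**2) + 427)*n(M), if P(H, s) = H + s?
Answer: -31433/4 ≈ -7858.3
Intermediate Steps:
n(O) = -2 + O
(P(35, (0 + 1/(-2))**2) + 427)*n(M) = ((35 + (0 + 1/(-2))**2) + 427)*(-2 - 15) = ((35 + (0 - 1/2)**2) + 427)*(-17) = ((35 + (-1/2)**2) + 427)*(-17) = ((35 + 1/4) + 427)*(-17) = (141/4 + 427)*(-17) = (1849/4)*(-17) = -31433/4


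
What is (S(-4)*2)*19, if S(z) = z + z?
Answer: -304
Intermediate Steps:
S(z) = 2*z
(S(-4)*2)*19 = ((2*(-4))*2)*19 = -8*2*19 = -16*19 = -304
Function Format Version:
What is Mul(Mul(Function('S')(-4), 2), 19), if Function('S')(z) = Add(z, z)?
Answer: -304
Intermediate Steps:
Function('S')(z) = Mul(2, z)
Mul(Mul(Function('S')(-4), 2), 19) = Mul(Mul(Mul(2, -4), 2), 19) = Mul(Mul(-8, 2), 19) = Mul(-16, 19) = -304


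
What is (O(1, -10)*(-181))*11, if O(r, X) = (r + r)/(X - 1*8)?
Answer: 1991/9 ≈ 221.22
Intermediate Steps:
O(r, X) = 2*r/(-8 + X) (O(r, X) = (2*r)/(X - 8) = (2*r)/(-8 + X) = 2*r/(-8 + X))
(O(1, -10)*(-181))*11 = ((2*1/(-8 - 10))*(-181))*11 = ((2*1/(-18))*(-181))*11 = ((2*1*(-1/18))*(-181))*11 = -1/9*(-181)*11 = (181/9)*11 = 1991/9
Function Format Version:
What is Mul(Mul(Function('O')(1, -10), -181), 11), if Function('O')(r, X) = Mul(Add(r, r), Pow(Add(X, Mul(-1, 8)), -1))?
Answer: Rational(1991, 9) ≈ 221.22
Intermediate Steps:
Function('O')(r, X) = Mul(2, r, Pow(Add(-8, X), -1)) (Function('O')(r, X) = Mul(Mul(2, r), Pow(Add(X, -8), -1)) = Mul(Mul(2, r), Pow(Add(-8, X), -1)) = Mul(2, r, Pow(Add(-8, X), -1)))
Mul(Mul(Function('O')(1, -10), -181), 11) = Mul(Mul(Mul(2, 1, Pow(Add(-8, -10), -1)), -181), 11) = Mul(Mul(Mul(2, 1, Pow(-18, -1)), -181), 11) = Mul(Mul(Mul(2, 1, Rational(-1, 18)), -181), 11) = Mul(Mul(Rational(-1, 9), -181), 11) = Mul(Rational(181, 9), 11) = Rational(1991, 9)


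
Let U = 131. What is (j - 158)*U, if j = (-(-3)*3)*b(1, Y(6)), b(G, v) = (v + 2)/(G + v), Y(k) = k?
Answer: -135454/7 ≈ -19351.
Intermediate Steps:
b(G, v) = (2 + v)/(G + v)
j = 72/7 (j = (-(-3)*3)*((2 + 6)/(1 + 6)) = (-1*(-9))*(8/7) = 9*((⅐)*8) = 9*(8/7) = 72/7 ≈ 10.286)
(j - 158)*U = (72/7 - 158)*131 = -1034/7*131 = -135454/7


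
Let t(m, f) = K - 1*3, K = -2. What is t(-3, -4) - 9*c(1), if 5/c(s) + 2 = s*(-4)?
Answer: 5/2 ≈ 2.5000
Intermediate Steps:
t(m, f) = -5 (t(m, f) = -2 - 1*3 = -2 - 3 = -5)
c(s) = 5/(-2 - 4*s) (c(s) = 5/(-2 + s*(-4)) = 5/(-2 - 4*s))
t(-3, -4) - 9*c(1) = -5 - (-45)/(2 + 4*1) = -5 - (-45)/(2 + 4) = -5 - (-45)/6 = -5 - 9*(-5/6) = -5 + 15/2 = 5/2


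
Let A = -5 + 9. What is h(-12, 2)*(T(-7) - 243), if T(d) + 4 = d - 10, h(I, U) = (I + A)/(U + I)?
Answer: -1056/5 ≈ -211.20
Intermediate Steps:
A = 4
h(I, U) = (4 + I)/(I + U) (h(I, U) = (I + 4)/(U + I) = (4 + I)/(I + U))
T(d) = -14 + d (T(d) = -4 + (d - 10) = -4 + (-10 + d) = -14 + d)
h(-12, 2)*(T(-7) - 243) = ((4 - 12)/(-12 + 2))*((-14 - 7) - 243) = (-8/(-10))*(-21 - 243) = -⅒*(-8)*(-264) = (⅘)*(-264) = -1056/5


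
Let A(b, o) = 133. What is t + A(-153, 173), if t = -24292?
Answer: -24159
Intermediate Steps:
t + A(-153, 173) = -24292 + 133 = -24159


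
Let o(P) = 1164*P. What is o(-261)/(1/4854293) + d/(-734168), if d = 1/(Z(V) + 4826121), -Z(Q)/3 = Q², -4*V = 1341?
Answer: -9720509785700965494616118/6591277067703 ≈ -1.4748e+12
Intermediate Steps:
V = -1341/4 (V = -¼*1341 = -1341/4 ≈ -335.25)
Z(Q) = -3*Q²
d = 16/71823093 (d = 1/(-3*(-1341/4)² + 4826121) = 1/(-3*1798281/16 + 4826121) = 1/(-5394843/16 + 4826121) = 1/(71823093/16) = 16/71823093 ≈ 2.2277e-7)
o(-261)/(1/4854293) + d/(-734168) = (1164*(-261))/(1/4854293) + (16/71823093)/(-734168) = -303804/1/4854293 + (16/71823093)*(-1/734168) = -303804*4854293 - 2/6591277067703 = -1474753630572 - 2/6591277067703 = -9720509785700965494616118/6591277067703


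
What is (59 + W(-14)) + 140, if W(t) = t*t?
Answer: 395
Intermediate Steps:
W(t) = t**2
(59 + W(-14)) + 140 = (59 + (-14)**2) + 140 = (59 + 196) + 140 = 255 + 140 = 395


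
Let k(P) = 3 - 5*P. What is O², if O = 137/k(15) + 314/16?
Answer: 101761/324 ≈ 314.08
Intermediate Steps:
O = 319/18 (O = 137/(3 - 5*15) + 314/16 = 137/(3 - 75) + 314*(1/16) = 137/(-72) + 157/8 = 137*(-1/72) + 157/8 = -137/72 + 157/8 = 319/18 ≈ 17.722)
O² = (319/18)² = 101761/324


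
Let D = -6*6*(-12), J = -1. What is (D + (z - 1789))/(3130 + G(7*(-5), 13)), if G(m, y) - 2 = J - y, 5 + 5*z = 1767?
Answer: -5023/15590 ≈ -0.32219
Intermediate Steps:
z = 1762/5 (z = -1 + (⅕)*1767 = -1 + 1767/5 = 1762/5 ≈ 352.40)
D = 432 (D = -36*(-12) = 432)
G(m, y) = 1 - y (G(m, y) = 2 + (-1 - y) = 1 - y)
(D + (z - 1789))/(3130 + G(7*(-5), 13)) = (432 + (1762/5 - 1789))/(3130 + (1 - 1*13)) = (432 - 7183/5)/(3130 + (1 - 13)) = -5023/(5*(3130 - 12)) = -5023/5/3118 = -5023/5*1/3118 = -5023/15590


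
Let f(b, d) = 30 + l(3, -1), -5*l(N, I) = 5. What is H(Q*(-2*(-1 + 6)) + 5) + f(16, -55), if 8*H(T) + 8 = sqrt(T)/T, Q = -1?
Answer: 28 + sqrt(15)/120 ≈ 28.032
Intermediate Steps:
l(N, I) = -1 (l(N, I) = -1/5*5 = -1)
f(b, d) = 29 (f(b, d) = 30 - 1 = 29)
H(T) = -1 + 1/(8*sqrt(T)) (H(T) = -1 + (sqrt(T)/T)/8 = -1 + 1/(8*sqrt(T)))
H(Q*(-2*(-1 + 6)) + 5) + f(16, -55) = (-1 + 1/(8*sqrt(-(-2)*(-1 + 6) + 5))) + 29 = (-1 + 1/(8*sqrt(-(-2)*5 + 5))) + 29 = (-1 + 1/(8*sqrt(-1*(-10) + 5))) + 29 = (-1 + 1/(8*sqrt(10 + 5))) + 29 = (-1 + 1/(8*sqrt(15))) + 29 = (-1 + (sqrt(15)/15)/8) + 29 = (-1 + sqrt(15)/120) + 29 = 28 + sqrt(15)/120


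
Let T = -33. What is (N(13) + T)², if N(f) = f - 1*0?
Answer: 400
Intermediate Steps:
N(f) = f (N(f) = f + 0 = f)
(N(13) + T)² = (13 - 33)² = (-20)² = 400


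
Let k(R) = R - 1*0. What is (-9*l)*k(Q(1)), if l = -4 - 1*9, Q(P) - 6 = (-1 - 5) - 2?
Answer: -234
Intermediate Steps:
Q(P) = -2 (Q(P) = 6 + ((-1 - 5) - 2) = 6 + (-6 - 2) = 6 - 8 = -2)
k(R) = R (k(R) = R + 0 = R)
l = -13 (l = -4 - 9 = -13)
(-9*l)*k(Q(1)) = -9*(-13)*(-2) = 117*(-2) = -234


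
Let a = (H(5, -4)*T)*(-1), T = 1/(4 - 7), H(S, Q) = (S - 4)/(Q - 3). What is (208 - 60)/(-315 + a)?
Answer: -777/1654 ≈ -0.46977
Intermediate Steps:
H(S, Q) = (-4 + S)/(-3 + Q)
T = -⅓ (T = 1/(-3) = -⅓ ≈ -0.33333)
a = -1/21 (a = (((-4 + 5)/(-3 - 4))*(-⅓))*(-1) = ((1/(-7))*(-⅓))*(-1) = (-⅐*1*(-⅓))*(-1) = -⅐*(-⅓)*(-1) = (1/21)*(-1) = -1/21 ≈ -0.047619)
(208 - 60)/(-315 + a) = (208 - 60)/(-315 - 1/21) = 148/(-6616/21) = 148*(-21/6616) = -777/1654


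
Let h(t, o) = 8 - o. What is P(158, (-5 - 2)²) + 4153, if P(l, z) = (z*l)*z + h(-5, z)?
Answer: 383470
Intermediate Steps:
P(l, z) = 8 - z + l*z² (P(l, z) = (z*l)*z + (8 - z) = (l*z)*z + (8 - z) = l*z² + (8 - z) = 8 - z + l*z²)
P(158, (-5 - 2)²) + 4153 = (8 - (-5 - 2)² + 158*((-5 - 2)²)²) + 4153 = (8 - 1*(-7)² + 158*((-7)²)²) + 4153 = (8 - 1*49 + 158*49²) + 4153 = (8 - 49 + 158*2401) + 4153 = (8 - 49 + 379358) + 4153 = 379317 + 4153 = 383470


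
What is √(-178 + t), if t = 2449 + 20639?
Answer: √22910 ≈ 151.36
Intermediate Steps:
t = 23088
√(-178 + t) = √(-178 + 23088) = √22910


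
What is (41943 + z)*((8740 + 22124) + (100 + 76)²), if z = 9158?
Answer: 3160085840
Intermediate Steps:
(41943 + z)*((8740 + 22124) + (100 + 76)²) = (41943 + 9158)*((8740 + 22124) + (100 + 76)²) = 51101*(30864 + 176²) = 51101*(30864 + 30976) = 51101*61840 = 3160085840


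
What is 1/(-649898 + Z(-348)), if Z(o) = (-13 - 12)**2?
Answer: -1/649273 ≈ -1.5402e-6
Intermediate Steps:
Z(o) = 625 (Z(o) = (-25)**2 = 625)
1/(-649898 + Z(-348)) = 1/(-649898 + 625) = 1/(-649273) = -1/649273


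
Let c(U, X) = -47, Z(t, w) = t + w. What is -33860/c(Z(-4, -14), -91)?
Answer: 33860/47 ≈ 720.43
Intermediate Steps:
-33860/c(Z(-4, -14), -91) = -33860/(-47) = -33860*(-1/47) = 33860/47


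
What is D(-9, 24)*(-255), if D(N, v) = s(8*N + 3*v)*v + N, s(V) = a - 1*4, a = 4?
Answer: 2295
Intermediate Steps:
s(V) = 0 (s(V) = 4 - 1*4 = 4 - 4 = 0)
D(N, v) = N (D(N, v) = 0*v + N = 0 + N = N)
D(-9, 24)*(-255) = -9*(-255) = 2295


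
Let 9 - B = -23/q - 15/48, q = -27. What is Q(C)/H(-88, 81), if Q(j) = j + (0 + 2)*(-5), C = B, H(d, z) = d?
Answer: 665/38016 ≈ 0.017493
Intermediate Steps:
B = 3655/432 (B = 9 - (-23/(-27) - 15/48) = 9 - (-23*(-1/27) - 15*1/48) = 9 - (23/27 - 5/16) = 9 - 1*233/432 = 9 - 233/432 = 3655/432 ≈ 8.4606)
C = 3655/432 ≈ 8.4606
Q(j) = -10 + j (Q(j) = j + 2*(-5) = j - 10 = -10 + j)
Q(C)/H(-88, 81) = (-10 + 3655/432)/(-88) = -665/432*(-1/88) = 665/38016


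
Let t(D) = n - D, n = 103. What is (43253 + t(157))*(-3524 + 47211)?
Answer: 1887234713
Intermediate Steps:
t(D) = 103 - D
(43253 + t(157))*(-3524 + 47211) = (43253 + (103 - 1*157))*(-3524 + 47211) = (43253 + (103 - 157))*43687 = (43253 - 54)*43687 = 43199*43687 = 1887234713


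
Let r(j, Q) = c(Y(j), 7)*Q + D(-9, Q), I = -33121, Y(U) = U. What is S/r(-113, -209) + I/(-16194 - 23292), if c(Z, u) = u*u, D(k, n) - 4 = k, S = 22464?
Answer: -273827869/202286778 ≈ -1.3537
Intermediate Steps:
D(k, n) = 4 + k
c(Z, u) = u²
r(j, Q) = -5 + 49*Q (r(j, Q) = 7²*Q + (4 - 9) = 49*Q - 5 = -5 + 49*Q)
S/r(-113, -209) + I/(-16194 - 23292) = 22464/(-5 + 49*(-209)) - 33121/(-16194 - 23292) = 22464/(-5 - 10241) - 33121/(-39486) = 22464/(-10246) - 33121*(-1/39486) = 22464*(-1/10246) + 33121/39486 = -11232/5123 + 33121/39486 = -273827869/202286778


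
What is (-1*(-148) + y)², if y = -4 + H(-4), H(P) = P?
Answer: 19600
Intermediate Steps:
y = -8 (y = -4 - 4 = -8)
(-1*(-148) + y)² = (-1*(-148) - 8)² = (148 - 8)² = 140² = 19600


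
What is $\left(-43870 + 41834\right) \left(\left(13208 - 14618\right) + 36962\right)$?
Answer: $-72383872$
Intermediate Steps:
$\left(-43870 + 41834\right) \left(\left(13208 - 14618\right) + 36962\right) = - 2036 \left(\left(13208 - 14618\right) + 36962\right) = - 2036 \left(-1410 + 36962\right) = \left(-2036\right) 35552 = -72383872$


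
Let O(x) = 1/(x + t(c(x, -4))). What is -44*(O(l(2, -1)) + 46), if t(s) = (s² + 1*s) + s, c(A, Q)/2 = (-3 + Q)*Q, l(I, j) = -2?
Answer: -3284974/1623 ≈ -2024.0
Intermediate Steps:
c(A, Q) = 2*Q*(-3 + Q) (c(A, Q) = 2*((-3 + Q)*Q) = 2*(Q*(-3 + Q)) = 2*Q*(-3 + Q))
t(s) = s² + 2*s (t(s) = (s² + s) + s = (s + s²) + s = s² + 2*s)
O(x) = 1/(3248 + x) (O(x) = 1/(x + (2*(-4)*(-3 - 4))*(2 + 2*(-4)*(-3 - 4))) = 1/(x + (2*(-4)*(-7))*(2 + 2*(-4)*(-7))) = 1/(x + 56*(2 + 56)) = 1/(x + 56*58) = 1/(x + 3248) = 1/(3248 + x))
-44*(O(l(2, -1)) + 46) = -44*(1/(3248 - 2) + 46) = -44*(1/3246 + 46) = -44*149317/3246 = -3284974/1623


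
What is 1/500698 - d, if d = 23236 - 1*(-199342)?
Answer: -111444359443/500698 ≈ -2.2258e+5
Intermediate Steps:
d = 222578 (d = 23236 + 199342 = 222578)
1/500698 - d = 1/500698 - 1*222578 = 1/500698 - 222578 = -111444359443/500698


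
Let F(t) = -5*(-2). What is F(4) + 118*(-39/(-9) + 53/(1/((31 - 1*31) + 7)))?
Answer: 132898/3 ≈ 44299.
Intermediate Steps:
F(t) = 10
F(4) + 118*(-39/(-9) + 53/(1/((31 - 1*31) + 7))) = 10 + 118*(-39/(-9) + 53/(1/((31 - 1*31) + 7))) = 10 + 118*(-39*(-⅑) + 53/(1/((31 - 31) + 7))) = 10 + 118*(13/3 + 53/(1/(0 + 7))) = 10 + 118*(13/3 + 53/(1/7)) = 10 + 118*(13/3 + 53/(⅐)) = 10 + 118*(13/3 + 53*7) = 10 + 118*(13/3 + 371) = 10 + 118*(1126/3) = 10 + 132868/3 = 132898/3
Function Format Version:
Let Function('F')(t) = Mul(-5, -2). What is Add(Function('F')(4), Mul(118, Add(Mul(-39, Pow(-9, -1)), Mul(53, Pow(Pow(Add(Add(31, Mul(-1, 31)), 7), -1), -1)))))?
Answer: Rational(132898, 3) ≈ 44299.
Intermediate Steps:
Function('F')(t) = 10
Add(Function('F')(4), Mul(118, Add(Mul(-39, Pow(-9, -1)), Mul(53, Pow(Pow(Add(Add(31, Mul(-1, 31)), 7), -1), -1))))) = Add(10, Mul(118, Add(Mul(-39, Pow(-9, -1)), Mul(53, Pow(Pow(Add(Add(31, Mul(-1, 31)), 7), -1), -1))))) = Add(10, Mul(118, Add(Mul(-39, Rational(-1, 9)), Mul(53, Pow(Pow(Add(Add(31, -31), 7), -1), -1))))) = Add(10, Mul(118, Add(Rational(13, 3), Mul(53, Pow(Pow(Add(0, 7), -1), -1))))) = Add(10, Mul(118, Add(Rational(13, 3), Mul(53, Pow(Pow(7, -1), -1))))) = Add(10, Mul(118, Add(Rational(13, 3), Mul(53, Pow(Rational(1, 7), -1))))) = Add(10, Mul(118, Add(Rational(13, 3), Mul(53, 7)))) = Add(10, Mul(118, Add(Rational(13, 3), 371))) = Add(10, Mul(118, Rational(1126, 3))) = Add(10, Rational(132868, 3)) = Rational(132898, 3)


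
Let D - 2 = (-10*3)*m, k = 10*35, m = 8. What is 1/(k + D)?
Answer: 1/112 ≈ 0.0089286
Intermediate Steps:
k = 350
D = -238 (D = 2 - 10*3*8 = 2 - 30*8 = 2 - 240 = -238)
1/(k + D) = 1/(350 - 238) = 1/112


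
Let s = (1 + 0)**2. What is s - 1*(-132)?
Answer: 133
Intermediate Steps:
s = 1 (s = 1**2 = 1)
s - 1*(-132) = 1 - 1*(-132) = 1 + 132 = 133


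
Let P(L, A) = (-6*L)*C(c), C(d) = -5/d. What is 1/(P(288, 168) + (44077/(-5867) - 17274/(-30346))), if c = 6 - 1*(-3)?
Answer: 89019991/84841084318 ≈ 0.0010493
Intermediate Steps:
c = 9 (c = 6 + 3 = 9)
P(L, A) = 10*L/3 (P(L, A) = (-6*L)*(-5/9) = (-6*L)*(-5*1/9) = -6*L*(-5/9) = 10*L/3)
1/(P(288, 168) + (44077/(-5867) - 17274/(-30346))) = 1/((10/3)*288 + (44077/(-5867) - 17274/(-30346))) = 1/(960 + (44077*(-1/5867) - 17274*(-1/30346))) = 1/(960 + (-44077/5867 + 8637/15173)) = 1/(960 - 618107042/89019991) = 1/(84841084318/89019991) = 89019991/84841084318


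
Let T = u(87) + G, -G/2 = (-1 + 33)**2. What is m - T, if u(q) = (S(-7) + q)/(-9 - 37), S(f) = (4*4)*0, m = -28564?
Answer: -1219649/46 ≈ -26514.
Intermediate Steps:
S(f) = 0 (S(f) = 16*0 = 0)
u(q) = -q/46 (u(q) = (0 + q)/(-9 - 37) = q/(-46) = q*(-1/46) = -q/46)
G = -2048 (G = -2*(-1 + 33)**2 = -2*32**2 = -2*1024 = -2048)
T = -94295/46 (T = -1/46*87 - 2048 = -87/46 - 2048 = -94295/46 ≈ -2049.9)
m - T = -28564 - 1*(-94295/46) = -28564 + 94295/46 = -1219649/46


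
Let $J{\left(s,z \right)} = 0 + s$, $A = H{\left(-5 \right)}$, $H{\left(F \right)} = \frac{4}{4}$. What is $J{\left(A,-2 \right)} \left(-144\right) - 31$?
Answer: $-175$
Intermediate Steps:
$H{\left(F \right)} = 1$ ($H{\left(F \right)} = 4 \cdot \frac{1}{4} = 1$)
$A = 1$
$J{\left(s,z \right)} = s$
$J{\left(A,-2 \right)} \left(-144\right) - 31 = 1 \left(-144\right) - 31 = -144 - 31 = -175$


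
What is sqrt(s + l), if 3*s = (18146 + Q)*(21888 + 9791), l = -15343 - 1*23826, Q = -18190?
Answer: I*sqrt(4534149)/3 ≈ 709.79*I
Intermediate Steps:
l = -39169 (l = -15343 - 23826 = -39169)
s = -1393876/3 (s = ((18146 - 18190)*(21888 + 9791))/3 = (-44*31679)/3 = (1/3)*(-1393876) = -1393876/3 ≈ -4.6463e+5)
sqrt(s + l) = sqrt(-1393876/3 - 39169) = sqrt(-1511383/3) = I*sqrt(4534149)/3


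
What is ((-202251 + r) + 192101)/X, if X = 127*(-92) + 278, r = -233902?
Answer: 122026/5703 ≈ 21.397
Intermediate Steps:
X = -11406 (X = -11684 + 278 = -11406)
((-202251 + r) + 192101)/X = ((-202251 - 233902) + 192101)/(-11406) = (-436153 + 192101)*(-1/11406) = -244052*(-1/11406) = 122026/5703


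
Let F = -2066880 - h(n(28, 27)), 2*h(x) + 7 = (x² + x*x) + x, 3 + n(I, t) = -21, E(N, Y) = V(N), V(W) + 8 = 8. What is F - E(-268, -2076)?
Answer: -4134881/2 ≈ -2.0674e+6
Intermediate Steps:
V(W) = 0 (V(W) = -8 + 8 = 0)
E(N, Y) = 0
n(I, t) = -24 (n(I, t) = -3 - 21 = -24)
h(x) = -7/2 + x² + x/2 (h(x) = -7/2 + ((x² + x*x) + x)/2 = -7/2 + ((x² + x²) + x)/2 = -7/2 + (2*x² + x)/2 = -7/2 + (x + 2*x²)/2 = -7/2 + (x² + x/2) = -7/2 + x² + x/2)
F = -4134881/2 (F = -2066880 - (-7/2 + (-24)² + (½)*(-24)) = -2066880 - (-7/2 + 576 - 12) = -2066880 - 1*1121/2 = -2066880 - 1121/2 = -4134881/2 ≈ -2.0674e+6)
F - E(-268, -2076) = -4134881/2 - 1*0 = -4134881/2 + 0 = -4134881/2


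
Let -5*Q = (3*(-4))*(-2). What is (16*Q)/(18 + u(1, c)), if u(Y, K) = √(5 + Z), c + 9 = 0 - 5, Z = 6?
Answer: -6912/1565 + 384*√11/1565 ≈ -3.6028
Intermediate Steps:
c = -14 (c = -9 + (0 - 5) = -9 - 5 = -14)
u(Y, K) = √11 (u(Y, K) = √(5 + 6) = √11)
Q = -24/5 (Q = -3*(-4)*(-2)/5 = -(-12)*(-2)/5 = -⅕*24 = -24/5 ≈ -4.8000)
(16*Q)/(18 + u(1, c)) = (16*(-24/5))/(18 + √11) = -384/(5*(18 + √11))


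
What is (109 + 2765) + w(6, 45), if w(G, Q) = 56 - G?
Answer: 2924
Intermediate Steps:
(109 + 2765) + w(6, 45) = (109 + 2765) + (56 - 1*6) = 2874 + (56 - 6) = 2874 + 50 = 2924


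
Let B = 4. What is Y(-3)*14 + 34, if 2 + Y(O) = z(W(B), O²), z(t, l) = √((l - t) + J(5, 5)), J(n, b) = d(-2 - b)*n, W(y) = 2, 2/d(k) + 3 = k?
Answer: 6 + 14*√6 ≈ 40.293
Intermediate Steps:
d(k) = 2/(-3 + k)
J(n, b) = 2*n/(-5 - b) (J(n, b) = (2/(-3 + (-2 - b)))*n = (2/(-5 - b))*n = 2*n/(-5 - b))
z(t, l) = √(-1 + l - t) (z(t, l) = √((l - t) - 2*5/(5 + 5)) = √((l - t) - 2*5/10) = √((l - t) - 2*5*⅒) = √((l - t) - 1) = √(-1 + l - t))
Y(O) = -2 + √(-3 + O²) (Y(O) = -2 + √(-1 + O² - 1*2) = -2 + √(-1 + O² - 2) = -2 + √(-3 + O²))
Y(-3)*14 + 34 = (-2 + √(-3 + (-3)²))*14 + 34 = (-2 + √(-3 + 9))*14 + 34 = (-2 + √6)*14 + 34 = (-28 + 14*√6) + 34 = 6 + 14*√6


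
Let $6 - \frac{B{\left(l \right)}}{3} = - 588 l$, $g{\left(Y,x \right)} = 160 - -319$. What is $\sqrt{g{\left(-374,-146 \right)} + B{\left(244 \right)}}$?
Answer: $\sqrt{430913} \approx 656.44$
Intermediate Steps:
$g{\left(Y,x \right)} = 479$ ($g{\left(Y,x \right)} = 160 + 319 = 479$)
$B{\left(l \right)} = 18 + 1764 l$ ($B{\left(l \right)} = 18 - 3 \left(- 588 l\right) = 18 + 1764 l$)
$\sqrt{g{\left(-374,-146 \right)} + B{\left(244 \right)}} = \sqrt{479 + \left(18 + 1764 \cdot 244\right)} = \sqrt{479 + \left(18 + 430416\right)} = \sqrt{479 + 430434} = \sqrt{430913}$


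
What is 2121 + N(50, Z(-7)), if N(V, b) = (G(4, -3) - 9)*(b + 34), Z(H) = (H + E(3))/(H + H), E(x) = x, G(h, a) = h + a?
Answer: 12927/7 ≈ 1846.7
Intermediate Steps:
G(h, a) = a + h
Z(H) = (3 + H)/(2*H) (Z(H) = (H + 3)/(H + H) = (3 + H)/((2*H)) = (3 + H)*(1/(2*H)) = (3 + H)/(2*H))
N(V, b) = -272 - 8*b (N(V, b) = ((-3 + 4) - 9)*(b + 34) = (1 - 9)*(34 + b) = -8*(34 + b) = -272 - 8*b)
2121 + N(50, Z(-7)) = 2121 + (-272 - 4*(3 - 7)/(-7)) = 2121 + (-272 - 4*(-1)*(-4)/7) = 2121 + (-272 - 8*2/7) = 2121 + (-272 - 16/7) = 2121 - 1920/7 = 12927/7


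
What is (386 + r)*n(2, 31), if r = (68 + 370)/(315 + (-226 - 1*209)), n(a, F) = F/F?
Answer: 7647/20 ≈ 382.35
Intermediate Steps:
n(a, F) = 1
r = -73/20 (r = 438/(315 + (-226 - 209)) = 438/(315 - 435) = 438/(-120) = 438*(-1/120) = -73/20 ≈ -3.6500)
(386 + r)*n(2, 31) = (386 - 73/20)*1 = (7647/20)*1 = 7647/20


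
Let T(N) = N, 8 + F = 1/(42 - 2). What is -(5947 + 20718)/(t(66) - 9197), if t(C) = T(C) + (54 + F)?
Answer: 1066600/363399 ≈ 2.9351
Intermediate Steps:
F = -319/40 (F = -8 + 1/(42 - 2) = -8 + 1/40 = -319/40 ≈ -7.9750)
t(C) = 1841/40 + C (t(C) = C + (54 - 319/40) = C + 1841/40 = 1841/40 + C)
-(5947 + 20718)/(t(66) - 9197) = -(5947 + 20718)/((1841/40 + 66) - 9197) = -26665/(4481/40 - 9197) = -26665/(-363399/40) = -26665*(-40)/363399 = -1*(-1066600/363399) = 1066600/363399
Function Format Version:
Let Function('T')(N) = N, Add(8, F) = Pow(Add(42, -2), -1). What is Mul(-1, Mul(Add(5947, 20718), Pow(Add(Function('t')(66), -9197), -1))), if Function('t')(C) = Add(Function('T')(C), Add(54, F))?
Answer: Rational(1066600, 363399) ≈ 2.9351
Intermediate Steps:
F = Rational(-319, 40) (F = Add(-8, Pow(Add(42, -2), -1)) = Add(-8, Pow(40, -1)) = Add(-8, Rational(1, 40)) = Rational(-319, 40) ≈ -7.9750)
Function('t')(C) = Add(Rational(1841, 40), C) (Function('t')(C) = Add(C, Add(54, Rational(-319, 40))) = Add(C, Rational(1841, 40)) = Add(Rational(1841, 40), C))
Mul(-1, Mul(Add(5947, 20718), Pow(Add(Function('t')(66), -9197), -1))) = Mul(-1, Mul(Add(5947, 20718), Pow(Add(Add(Rational(1841, 40), 66), -9197), -1))) = Mul(-1, Mul(26665, Pow(Add(Rational(4481, 40), -9197), -1))) = Mul(-1, Mul(26665, Pow(Rational(-363399, 40), -1))) = Mul(-1, Mul(26665, Rational(-40, 363399))) = Mul(-1, Rational(-1066600, 363399)) = Rational(1066600, 363399)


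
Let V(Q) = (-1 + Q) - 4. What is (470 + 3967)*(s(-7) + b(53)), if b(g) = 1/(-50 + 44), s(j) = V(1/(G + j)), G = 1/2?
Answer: -613785/26 ≈ -23607.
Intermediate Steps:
G = ½ ≈ 0.50000
V(Q) = -5 + Q
s(j) = -5 + 1/(½ + j)
b(g) = -⅙ (b(g) = 1/(-6) = -⅙)
(470 + 3967)*(s(-7) + b(53)) = (470 + 3967)*((-3 - 10*(-7))/(1 + 2*(-7)) - ⅙) = 4437*((-3 + 70)/(1 - 14) - ⅙) = 4437*(67/(-13) - ⅙) = 4437*(-1/13*67 - ⅙) = 4437*(-67/13 - ⅙) = 4437*(-415/78) = -613785/26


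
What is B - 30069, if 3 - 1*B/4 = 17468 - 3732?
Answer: -85001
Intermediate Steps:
B = -54932 (B = 12 - 4*(17468 - 3732) = 12 - 4*13736 = 12 - 54944 = -54932)
B - 30069 = -54932 - 30069 = -85001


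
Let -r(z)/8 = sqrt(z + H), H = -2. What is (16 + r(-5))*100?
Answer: 1600 - 800*I*sqrt(7) ≈ 1600.0 - 2116.6*I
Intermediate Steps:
r(z) = -8*sqrt(-2 + z) (r(z) = -8*sqrt(z - 2) = -8*sqrt(-2 + z))
(16 + r(-5))*100 = (16 - 8*sqrt(-2 - 5))*100 = (16 - 8*I*sqrt(7))*100 = 1600 - 800*I*sqrt(7)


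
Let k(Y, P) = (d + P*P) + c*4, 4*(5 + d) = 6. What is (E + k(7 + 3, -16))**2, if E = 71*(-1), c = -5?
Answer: 104329/4 ≈ 26082.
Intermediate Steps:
d = -7/2 (d = -5 + (1/4)*6 = -5 + 3/2 = -7/2 ≈ -3.5000)
E = -71
k(Y, P) = -47/2 + P**2 (k(Y, P) = (-7/2 + P*P) - 5*4 = (-7/2 + P**2) - 20 = -47/2 + P**2)
(E + k(7 + 3, -16))**2 = (-71 + (-47/2 + (-16)**2))**2 = (-71 + (-47/2 + 256))**2 = (-71 + 465/2)**2 = (323/2)**2 = 104329/4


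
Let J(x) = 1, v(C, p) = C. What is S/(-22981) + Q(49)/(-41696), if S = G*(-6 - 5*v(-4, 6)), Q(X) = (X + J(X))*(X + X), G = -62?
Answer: -2729099/34221992 ≈ -0.079747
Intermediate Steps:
Q(X) = 2*X*(1 + X) (Q(X) = (X + 1)*(X + X) = (1 + X)*(2*X) = 2*X*(1 + X))
S = -868 (S = -62*(-6 - 5*(-4)) = -62*(-6 + 20) = -62*14 = -868)
S/(-22981) + Q(49)/(-41696) = -868/(-22981) + (2*49*(1 + 49))/(-41696) = -868*(-1/22981) + (2*49*50)*(-1/41696) = 124/3283 + 4900*(-1/41696) = 124/3283 - 1225/10424 = -2729099/34221992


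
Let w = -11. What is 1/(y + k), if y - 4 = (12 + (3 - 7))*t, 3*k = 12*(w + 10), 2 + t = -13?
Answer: -1/120 ≈ -0.0083333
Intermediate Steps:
t = -15 (t = -2 - 13 = -15)
k = -4 (k = (12*(-11 + 10))/3 = (12*(-1))/3 = (1/3)*(-12) = -4)
y = -116 (y = 4 + (12 + (3 - 7))*(-15) = 4 + (12 - 4)*(-15) = 4 + 8*(-15) = 4 - 120 = -116)
1/(y + k) = 1/(-116 - 4) = 1/(-120) = -1/120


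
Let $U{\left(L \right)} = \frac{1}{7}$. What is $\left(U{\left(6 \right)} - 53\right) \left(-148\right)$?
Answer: $\frac{54760}{7} \approx 7822.9$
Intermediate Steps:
$U{\left(L \right)} = \frac{1}{7}$
$\left(U{\left(6 \right)} - 53\right) \left(-148\right) = \left(\frac{1}{7} - 53\right) \left(-148\right) = \left(- \frac{370}{7}\right) \left(-148\right) = \frac{54760}{7}$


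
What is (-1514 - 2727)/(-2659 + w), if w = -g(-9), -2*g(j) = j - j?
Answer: 4241/2659 ≈ 1.5950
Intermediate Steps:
g(j) = 0 (g(j) = -(j - j)/2 = -½*0 = 0)
w = 0 (w = -1*0 = 0)
(-1514 - 2727)/(-2659 + w) = (-1514 - 2727)/(-2659 + 0) = -4241/(-2659) = -4241*(-1/2659) = 4241/2659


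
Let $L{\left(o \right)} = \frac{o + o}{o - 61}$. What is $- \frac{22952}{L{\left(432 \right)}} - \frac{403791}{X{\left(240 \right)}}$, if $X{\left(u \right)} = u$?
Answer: $- \frac{24922099}{2160} \approx -11538.0$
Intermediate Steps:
$L{\left(o \right)} = \frac{2 o}{-61 + o}$
$- \frac{22952}{L{\left(432 \right)}} - \frac{403791}{X{\left(240 \right)}} = - \frac{22952}{2 \cdot 432 \frac{1}{-61 + 432}} - \frac{403791}{240} = - \frac{22952}{2 \cdot 432 \cdot \frac{1}{371}} - \frac{134597}{80} = - \frac{22952}{\frac{864}{371}} - \frac{134597}{80} = \left(-22952\right) \frac{371}{864} - \frac{134597}{80} = - \frac{1064399}{108} - \frac{134597}{80} = - \frac{24922099}{2160}$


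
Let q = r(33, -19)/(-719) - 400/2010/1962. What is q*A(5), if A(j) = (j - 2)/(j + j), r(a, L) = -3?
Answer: 577163/472577130 ≈ 0.0012213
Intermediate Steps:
q = 577163/141773139 (q = -3/(-719) - 400/2010/1962 = -3*(-1/719) - 400*1/2010*(1/1962) = 3/719 - 40/201*1/1962 = 3/719 - 20/197181 = 577163/141773139 ≈ 0.0040710)
A(j) = (-2 + j)/(2*j) (A(j) = (-2 + j)/((2*j)) = (-2 + j)*(1/(2*j)) = (-2 + j)/(2*j))
q*A(5) = 577163*((½)*(-2 + 5)/5)/141773139 = 577163*((½)*(⅕)*3)/141773139 = (577163/141773139)*(3/10) = 577163/472577130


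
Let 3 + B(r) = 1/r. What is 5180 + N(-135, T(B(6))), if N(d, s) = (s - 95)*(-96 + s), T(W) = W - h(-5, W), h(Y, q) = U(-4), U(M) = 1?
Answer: 541687/36 ≈ 15047.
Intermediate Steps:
h(Y, q) = 1
B(r) = -3 + 1/r
T(W) = -1 + W (T(W) = W - 1*1 = W - 1 = -1 + W)
N(d, s) = (-96 + s)*(-95 + s) (N(d, s) = (-95 + s)*(-96 + s) = (-96 + s)*(-95 + s))
5180 + N(-135, T(B(6))) = 5180 + (9120 + (-1 + (-3 + 1/6))² - 191*(-1 + (-3 + 1/6))) = 5180 + (9120 + (-1 + (-3 + ⅙))² - 191*(-1 + (-3 + ⅙))) = 5180 + (9120 + (-1 - 17/6)² - 191*(-1 - 17/6)) = 5180 + (9120 + (-23/6)² - 191*(-23/6)) = 5180 + (9120 + 529/36 + 4393/6) = 5180 + 355207/36 = 541687/36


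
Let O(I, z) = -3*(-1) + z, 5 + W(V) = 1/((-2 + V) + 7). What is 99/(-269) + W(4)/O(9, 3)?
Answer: -8591/7263 ≈ -1.1828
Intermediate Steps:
W(V) = -5 + 1/(5 + V) (W(V) = -5 + 1/((-2 + V) + 7) = -5 + 1/(5 + V))
O(I, z) = 3 + z
99/(-269) + W(4)/O(9, 3) = 99/(-269) + ((-24 - 5*4)/(5 + 4))/(3 + 3) = 99*(-1/269) + ((-24 - 20)/9)/6 = -99/269 + ((⅑)*(-44))*(⅙) = -99/269 - 44/9*⅙ = -99/269 - 22/27 = -8591/7263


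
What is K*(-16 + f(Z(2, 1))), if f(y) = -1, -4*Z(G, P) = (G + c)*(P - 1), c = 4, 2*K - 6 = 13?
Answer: -323/2 ≈ -161.50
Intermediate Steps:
K = 19/2 (K = 3 + (½)*13 = 3 + 13/2 = 19/2 ≈ 9.5000)
Z(G, P) = -(-1 + P)*(4 + G)/4 (Z(G, P) = -(G + 4)*(P - 1)/4 = -(4 + G)*(-1 + P)/4 = -(-1 + P)*(4 + G)/4)
K*(-16 + f(Z(2, 1))) = 19*(-16 - 1)/2 = (19/2)*(-17) = -323/2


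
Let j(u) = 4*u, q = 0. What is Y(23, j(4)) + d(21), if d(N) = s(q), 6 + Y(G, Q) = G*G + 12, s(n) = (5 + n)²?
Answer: 560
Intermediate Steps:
Y(G, Q) = 6 + G² (Y(G, Q) = -6 + (G*G + 12) = -6 + (G² + 12) = -6 + (12 + G²) = 6 + G²)
d(N) = 25 (d(N) = (5 + 0)² = 5² = 25)
Y(23, j(4)) + d(21) = (6 + 23²) + 25 = (6 + 529) + 25 = 535 + 25 = 560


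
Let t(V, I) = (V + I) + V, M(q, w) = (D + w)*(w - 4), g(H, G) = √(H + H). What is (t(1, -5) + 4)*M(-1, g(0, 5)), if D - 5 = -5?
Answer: 0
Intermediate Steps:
D = 0 (D = 5 - 5 = 0)
g(H, G) = √2*√H (g(H, G) = √(2*H) = √2*√H)
M(q, w) = w*(-4 + w) (M(q, w) = (0 + w)*(w - 4) = w*(-4 + w))
t(V, I) = I + 2*V (t(V, I) = (I + V) + V = I + 2*V)
(t(1, -5) + 4)*M(-1, g(0, 5)) = ((-5 + 2*1) + 4)*((√2*√0)*(-4 + √2*√0)) = ((-5 + 2) + 4)*((√2*0)*(-4 + √2*0)) = (-3 + 4)*(0*(-4 + 0)) = 1*(0*(-4)) = 1*0 = 0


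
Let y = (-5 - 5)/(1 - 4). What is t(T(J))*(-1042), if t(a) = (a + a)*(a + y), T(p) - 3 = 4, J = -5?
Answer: -452228/3 ≈ -1.5074e+5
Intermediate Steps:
T(p) = 7 (T(p) = 3 + 4 = 7)
y = 10/3 (y = -10/(-3) = -10*(-⅓) = 10/3 ≈ 3.3333)
t(a) = 2*a*(10/3 + a) (t(a) = (a + a)*(a + 10/3) = (2*a)*(10/3 + a) = 2*a*(10/3 + a))
t(T(J))*(-1042) = ((⅔)*7*(10 + 3*7))*(-1042) = ((⅔)*7*(10 + 21))*(-1042) = ((⅔)*7*31)*(-1042) = (434/3)*(-1042) = -452228/3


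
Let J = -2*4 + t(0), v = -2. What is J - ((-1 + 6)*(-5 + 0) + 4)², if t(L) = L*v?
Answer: -449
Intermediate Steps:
t(L) = -2*L (t(L) = L*(-2) = -2*L)
J = -8 (J = -2*4 - 2*0 = -8 + 0 = -8)
J - ((-1 + 6)*(-5 + 0) + 4)² = -8 - ((-1 + 6)*(-5 + 0) + 4)² = -8 - (5*(-5) + 4)² = -8 - (-25 + 4)² = -8 - 1*(-21)² = -8 - 1*441 = -8 - 441 = -449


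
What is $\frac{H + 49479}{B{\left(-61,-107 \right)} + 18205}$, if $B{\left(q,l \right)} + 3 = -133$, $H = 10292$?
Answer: $\frac{59771}{18069} \approx 3.3079$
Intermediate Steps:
$B{\left(q,l \right)} = -136$ ($B{\left(q,l \right)} = -3 - 133 = -136$)
$\frac{H + 49479}{B{\left(-61,-107 \right)} + 18205} = \frac{10292 + 49479}{-136 + 18205} = \frac{59771}{18069}$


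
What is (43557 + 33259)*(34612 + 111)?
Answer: 2667281968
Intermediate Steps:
(43557 + 33259)*(34612 + 111) = 76816*34723 = 2667281968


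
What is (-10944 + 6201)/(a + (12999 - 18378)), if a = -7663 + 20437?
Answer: -93/145 ≈ -0.64138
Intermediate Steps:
a = 12774
(-10944 + 6201)/(a + (12999 - 18378)) = (-10944 + 6201)/(12774 + (12999 - 18378)) = -4743/(12774 - 5379) = -4743/7395 = -4743*1/7395 = -93/145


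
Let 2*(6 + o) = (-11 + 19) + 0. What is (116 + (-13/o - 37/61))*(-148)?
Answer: -1100454/61 ≈ -18040.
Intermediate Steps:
o = -2 (o = -6 + ((-11 + 19) + 0)/2 = -6 + (8 + 0)/2 = -6 + (½)*8 = -6 + 4 = -2)
(116 + (-13/o - 37/61))*(-148) = (116 + (-13/(-2) - 37/61))*(-148) = (116 + (-13*(-½) - 37*1/61))*(-148) = (116 + (13/2 - 37/61))*(-148) = (116 + 719/122)*(-148) = (14871/122)*(-148) = -1100454/61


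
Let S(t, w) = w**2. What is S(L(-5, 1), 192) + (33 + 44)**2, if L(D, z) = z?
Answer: 42793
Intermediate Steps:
S(L(-5, 1), 192) + (33 + 44)**2 = 192**2 + (33 + 44)**2 = 36864 + 77**2 = 36864 + 5929 = 42793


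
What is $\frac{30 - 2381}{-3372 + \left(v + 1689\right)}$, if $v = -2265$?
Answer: $\frac{2351}{3948} \approx 0.59549$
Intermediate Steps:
$\frac{30 - 2381}{-3372 + \left(v + 1689\right)} = \frac{30 - 2381}{-3372 + \left(-2265 + 1689\right)} = - \frac{2351}{-3372 - 576} = - \frac{2351}{-3948} = \left(-2351\right) \left(- \frac{1}{3948}\right) = \frac{2351}{3948}$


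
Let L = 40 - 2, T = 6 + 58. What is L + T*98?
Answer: 6310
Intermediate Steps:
T = 64
L = 38
L + T*98 = 38 + 64*98 = 38 + 6272 = 6310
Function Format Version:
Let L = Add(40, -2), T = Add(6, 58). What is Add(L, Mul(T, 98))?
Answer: 6310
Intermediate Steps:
T = 64
L = 38
Add(L, Mul(T, 98)) = Add(38, Mul(64, 98)) = Add(38, 6272) = 6310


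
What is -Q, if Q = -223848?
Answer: 223848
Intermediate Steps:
-Q = -1*(-223848) = 223848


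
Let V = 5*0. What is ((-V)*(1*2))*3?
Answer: 0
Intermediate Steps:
V = 0
((-V)*(1*2))*3 = ((-1*0)*(1*2))*3 = (0*2)*3 = 0*3 = 0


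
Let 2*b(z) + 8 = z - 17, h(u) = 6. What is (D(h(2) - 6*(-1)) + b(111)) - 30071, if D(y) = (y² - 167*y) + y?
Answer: -31876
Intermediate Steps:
b(z) = -25/2 + z/2 (b(z) = -4 + (z - 17)/2 = -4 + (-17 + z)/2 = -4 + (-17/2 + z/2) = -25/2 + z/2)
D(y) = y² - 166*y
(D(h(2) - 6*(-1)) + b(111)) - 30071 = ((6 - 6*(-1))*(-166 + (6 - 6*(-1))) + (-25/2 + (½)*111)) - 30071 = ((6 + 6)*(-166 + (6 + 6)) + (-25/2 + 111/2)) - 30071 = (12*(-166 + 12) + 43) - 30071 = (12*(-154) + 43) - 30071 = (-1848 + 43) - 30071 = -1805 - 30071 = -31876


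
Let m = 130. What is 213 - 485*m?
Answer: -62837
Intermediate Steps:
213 - 485*m = 213 - 485*130 = 213 - 63050 = -62837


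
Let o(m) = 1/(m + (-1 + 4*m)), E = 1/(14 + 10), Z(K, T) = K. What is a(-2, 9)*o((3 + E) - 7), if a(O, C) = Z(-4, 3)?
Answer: 96/499 ≈ 0.19238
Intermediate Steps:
E = 1/24 ≈ 0.041667
a(O, C) = -4
o(m) = 1/(-1 + 5*m)
a(-2, 9)*o((3 + E) - 7) = -4/(-1 + 5*((3 + 1/24) - 7)) = -4/(-1 + 5*(73/24 - 7)) = -4/(-1 + 5*(-95/24)) = -4/(-1 - 475/24) = -4/(-499/24) = -4*(-24/499) = 96/499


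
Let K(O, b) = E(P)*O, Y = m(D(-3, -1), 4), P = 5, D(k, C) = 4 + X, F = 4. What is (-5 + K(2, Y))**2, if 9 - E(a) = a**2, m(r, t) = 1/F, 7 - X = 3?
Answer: 1369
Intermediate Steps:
X = 4 (X = 7 - 1*3 = 7 - 3 = 4)
D(k, C) = 8 (D(k, C) = 4 + 4 = 8)
m(r, t) = 1/4
E(a) = 9 - a**2
Y = 1/4 ≈ 0.25000
K(O, b) = -16*O (K(O, b) = (9 - 1*5**2)*O = (9 - 1*25)*O = (9 - 25)*O = -16*O)
(-5 + K(2, Y))**2 = (-5 - 16*2)**2 = (-5 - 32)**2 = (-37)**2 = 1369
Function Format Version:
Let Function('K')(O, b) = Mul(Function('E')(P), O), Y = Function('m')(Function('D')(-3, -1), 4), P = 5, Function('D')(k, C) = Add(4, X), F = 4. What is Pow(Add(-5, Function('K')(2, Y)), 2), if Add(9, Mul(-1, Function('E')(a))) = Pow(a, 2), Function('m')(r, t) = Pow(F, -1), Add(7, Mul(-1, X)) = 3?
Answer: 1369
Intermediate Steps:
X = 4 (X = Add(7, Mul(-1, 3)) = Add(7, -3) = 4)
Function('D')(k, C) = 8 (Function('D')(k, C) = Add(4, 4) = 8)
Function('m')(r, t) = Rational(1, 4) (Function('m')(r, t) = Pow(4, -1) = Rational(1, 4))
Function('E')(a) = Add(9, Mul(-1, Pow(a, 2)))
Y = Rational(1, 4) ≈ 0.25000
Function('K')(O, b) = Mul(-16, O) (Function('K')(O, b) = Mul(Add(9, Mul(-1, Pow(5, 2))), O) = Mul(Add(9, Mul(-1, 25)), O) = Mul(Add(9, -25), O) = Mul(-16, O))
Pow(Add(-5, Function('K')(2, Y)), 2) = Pow(Add(-5, Mul(-16, 2)), 2) = Pow(Add(-5, -32), 2) = Pow(-37, 2) = 1369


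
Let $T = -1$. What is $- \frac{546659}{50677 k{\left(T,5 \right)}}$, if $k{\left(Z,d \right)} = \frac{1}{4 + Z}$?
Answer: $- \frac{1639977}{50677} \approx -32.361$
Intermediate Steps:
$- \frac{546659}{50677 k{\left(T,5 \right)}} = - \frac{546659}{50677 \frac{1}{4 - 1}} = - \frac{546659}{50677 \cdot \frac{1}{3}} = - \frac{546659}{\frac{50677}{3}} = \left(-546659\right) \frac{3}{50677} = - \frac{1639977}{50677}$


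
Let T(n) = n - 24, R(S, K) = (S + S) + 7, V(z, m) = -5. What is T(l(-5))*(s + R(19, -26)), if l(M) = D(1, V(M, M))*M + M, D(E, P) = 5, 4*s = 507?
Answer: -18549/2 ≈ -9274.5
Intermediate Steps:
s = 507/4 (s = (¼)*507 = 507/4 ≈ 126.75)
R(S, K) = 7 + 2*S (R(S, K) = 2*S + 7 = 7 + 2*S)
l(M) = 6*M (l(M) = 5*M + M = 6*M)
T(n) = -24 + n
T(l(-5))*(s + R(19, -26)) = (-24 + 6*(-5))*(507/4 + (7 + 2*19)) = (-24 - 30)*(507/4 + (7 + 38)) = -54*(507/4 + 45) = -54*687/4 = -18549/2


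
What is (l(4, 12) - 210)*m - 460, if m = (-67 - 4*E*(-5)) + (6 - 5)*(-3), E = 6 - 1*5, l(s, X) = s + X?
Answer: 9240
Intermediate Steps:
l(s, X) = X + s
E = 1 (E = 6 - 5 = 1)
m = -50 (m = (-67 - 4*1*(-5)) + (6 - 5)*(-3) = (-67 - 4*(-5)) + 1*(-3) = (-67 + 20) - 3 = -47 - 3 = -50)
(l(4, 12) - 210)*m - 460 = ((12 + 4) - 210)*(-50) - 460 = (16 - 210)*(-50) - 460 = -194*(-50) - 460 = 9700 - 460 = 9240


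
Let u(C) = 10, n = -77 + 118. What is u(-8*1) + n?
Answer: 51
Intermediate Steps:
n = 41
u(-8*1) + n = 10 + 41 = 51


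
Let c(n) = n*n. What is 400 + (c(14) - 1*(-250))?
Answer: 846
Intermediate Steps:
c(n) = n²
400 + (c(14) - 1*(-250)) = 400 + (14² - 1*(-250)) = 400 + (196 + 250) = 400 + 446 = 846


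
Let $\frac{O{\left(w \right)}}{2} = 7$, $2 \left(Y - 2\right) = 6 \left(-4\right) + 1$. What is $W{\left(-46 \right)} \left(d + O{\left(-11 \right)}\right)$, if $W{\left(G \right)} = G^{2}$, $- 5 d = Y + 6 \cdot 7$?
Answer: $15870$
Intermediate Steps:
$Y = - \frac{19}{2}$ ($Y = 2 + \frac{6 \left(-4\right) + 1}{2} = 2 + \frac{-24 + 1}{2} = 2 + \frac{1}{2} \left(-23\right) = 2 - \frac{23}{2} = - \frac{19}{2} \approx -9.5$)
$d = - \frac{13}{2}$ ($d = - \frac{- \frac{19}{2} + 6 \cdot 7}{5} = - \frac{- \frac{19}{2} + 42}{5} = \left(- \frac{1}{5}\right) \frac{65}{2} = - \frac{13}{2} \approx -6.5$)
$O{\left(w \right)} = 14$ ($O{\left(w \right)} = 2 \cdot 7 = 14$)
$W{\left(-46 \right)} \left(d + O{\left(-11 \right)}\right) = \left(-46\right)^{2} \left(- \frac{13}{2} + 14\right) = 2116 \cdot \frac{15}{2} = 15870$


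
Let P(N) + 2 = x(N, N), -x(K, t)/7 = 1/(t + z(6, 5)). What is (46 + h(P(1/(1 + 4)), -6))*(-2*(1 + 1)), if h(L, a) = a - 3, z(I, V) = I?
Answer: -148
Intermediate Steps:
x(K, t) = -7/(6 + t) (x(K, t) = -7/(t + 6) = -7/(6 + t))
P(N) = -2 - 7/(6 + N)
h(L, a) = -3 + a
(46 + h(P(1/(1 + 4)), -6))*(-2*(1 + 1)) = (46 + (-3 - 6))*(-2*(1 + 1)) = (46 - 9)*(-2*2) = 37*(-4) = -148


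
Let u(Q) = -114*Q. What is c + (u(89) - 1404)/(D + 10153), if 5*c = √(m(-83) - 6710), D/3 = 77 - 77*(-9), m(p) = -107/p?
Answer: -1050/1133 + I*√46216309/415 ≈ -0.92674 + 16.381*I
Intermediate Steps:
D = 2310 (D = 3*(77 - 77*(-9)) = 3*(77 + 693) = 3*770 = 2310)
c = I*√46216309/415 (c = √(-107/(-83) - 6710)/5 = √(-107*(-1/83) - 6710)/5 = √(107/83 - 6710)/5 = √(-556823/83)/5 = (I*√46216309/83)/5 = I*√46216309/415 ≈ 16.381*I)
c + (u(89) - 1404)/(D + 10153) = I*√46216309/415 + (-114*89 - 1404)/(2310 + 10153) = I*√46216309/415 + (-10146 - 1404)/12463 = I*√46216309/415 - 11550*1/12463 = I*√46216309/415 - 1050/1133 = -1050/1133 + I*√46216309/415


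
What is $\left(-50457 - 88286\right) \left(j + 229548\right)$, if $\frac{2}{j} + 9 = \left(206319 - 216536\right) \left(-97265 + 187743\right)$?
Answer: $- \frac{29440893329528405054}{924413735} \approx -3.1848 \cdot 10^{10}$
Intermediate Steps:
$j = - \frac{2}{924413735}$ ($j = \frac{2}{-9 + \left(206319 - 216536\right) \left(-97265 + 187743\right)} = \frac{2}{-9 - 924413726} = \frac{2}{-924413735} = 2 \left(- \frac{1}{924413735}\right) = - \frac{2}{924413735} \approx -2.1635 \cdot 10^{-9}$)
$\left(-50457 - 88286\right) \left(j + 229548\right) = \left(-50457 - 88286\right) \left(- \frac{2}{924413735} + 229548\right) = \left(-138743\right) \frac{212197324041778}{924413735} = - \frac{29440893329528405054}{924413735}$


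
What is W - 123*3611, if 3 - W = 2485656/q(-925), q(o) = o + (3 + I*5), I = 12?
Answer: -190185822/431 ≈ -4.4127e+5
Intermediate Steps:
q(o) = 63 + o (q(o) = o + (3 + 12*5) = o + (3 + 60) = o + 63 = 63 + o)
W = 1244121/431 (W = 3 - 2485656/(63 - 925) = 3 - 2485656/(-862) = 3 - 2485656*(-1)/862 = 3 - 1*(-1242828/431) = 3 + 1242828/431 = 1244121/431 ≈ 2886.6)
W - 123*3611 = 1244121/431 - 123*3611 = 1244121/431 - 1*444153 = 1244121/431 - 444153 = -190185822/431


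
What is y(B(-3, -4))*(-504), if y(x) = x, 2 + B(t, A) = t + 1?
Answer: 2016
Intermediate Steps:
B(t, A) = -1 + t (B(t, A) = -2 + (t + 1) = -2 + (1 + t) = -1 + t)
y(B(-3, -4))*(-504) = (-1 - 3)*(-504) = -4*(-504) = 2016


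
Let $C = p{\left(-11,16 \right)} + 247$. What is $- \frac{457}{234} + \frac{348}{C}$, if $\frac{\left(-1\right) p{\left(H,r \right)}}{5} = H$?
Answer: $- \frac{28291}{35334} \approx -0.80067$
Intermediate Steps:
$p{\left(H,r \right)} = - 5 H$
$C = 302$ ($C = \left(-5\right) \left(-11\right) + 247 = 55 + 247 = 302$)
$- \frac{457}{234} + \frac{348}{C} = - \frac{457}{234} + \frac{348}{302} = \left(-457\right) \frac{1}{234} + 348 \cdot \frac{1}{302} = - \frac{457}{234} + \frac{174}{151} = - \frac{28291}{35334}$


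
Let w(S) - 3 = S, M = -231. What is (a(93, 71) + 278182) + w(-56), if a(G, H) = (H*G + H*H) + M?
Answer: 289542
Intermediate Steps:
w(S) = 3 + S
a(G, H) = -231 + H**2 + G*H (a(G, H) = (H*G + H*H) - 231 = (G*H + H**2) - 231 = (H**2 + G*H) - 231 = -231 + H**2 + G*H)
(a(93, 71) + 278182) + w(-56) = ((-231 + 71**2 + 93*71) + 278182) + (3 - 56) = ((-231 + 5041 + 6603) + 278182) - 53 = (11413 + 278182) - 53 = 289595 - 53 = 289542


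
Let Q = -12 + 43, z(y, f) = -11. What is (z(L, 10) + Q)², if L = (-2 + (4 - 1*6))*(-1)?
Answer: 400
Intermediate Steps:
L = 4 (L = (-2 + (4 - 6))*(-1) = (-2 - 2)*(-1) = -4*(-1) = 4)
Q = 31
(z(L, 10) + Q)² = (-11 + 31)² = 20² = 400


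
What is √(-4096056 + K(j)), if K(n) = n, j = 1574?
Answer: I*√4094482 ≈ 2023.5*I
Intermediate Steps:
√(-4096056 + K(j)) = √(-4096056 + 1574) = √(-4094482) = I*√4094482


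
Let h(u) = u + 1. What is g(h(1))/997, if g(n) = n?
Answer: 2/997 ≈ 0.0020060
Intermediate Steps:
h(u) = 1 + u
g(h(1))/997 = (1 + 1)/997 = 2*(1/997) = 2/997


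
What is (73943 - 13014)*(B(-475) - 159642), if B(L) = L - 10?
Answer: -9756377983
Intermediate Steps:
B(L) = -10 + L
(73943 - 13014)*(B(-475) - 159642) = (73943 - 13014)*((-10 - 475) - 159642) = 60929*(-485 - 159642) = 60929*(-160127) = -9756377983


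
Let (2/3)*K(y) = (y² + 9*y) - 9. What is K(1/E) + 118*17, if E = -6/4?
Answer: 11905/6 ≈ 1984.2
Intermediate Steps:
E = -3/2 (E = -6*¼ = -3/2 ≈ -1.5000)
K(y) = -27/2 + 3*y²/2 + 27*y/2 (K(y) = 3*((y² + 9*y) - 9)/2 = 3*(-9 + y² + 9*y)/2 = -27/2 + 3*y²/2 + 27*y/2)
K(1/E) + 118*17 = (-27/2 + 3*(1/(-3/2))²/2 + 27/(2*(-3/2))) + 118*17 = (-27/2 + 3*(-⅔)²/2 + (27/2)*(-⅔)) + 2006 = (-27/2 + (3/2)*(4/9) - 9) + 2006 = (-27/2 + ⅔ - 9) + 2006 = -131/6 + 2006 = 11905/6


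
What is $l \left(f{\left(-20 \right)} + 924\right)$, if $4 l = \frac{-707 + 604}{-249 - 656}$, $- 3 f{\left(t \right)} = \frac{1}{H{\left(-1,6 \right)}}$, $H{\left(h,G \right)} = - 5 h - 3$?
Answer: $\frac{570929}{21720} \approx 26.286$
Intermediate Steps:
$H{\left(h,G \right)} = -3 - 5 h$
$f{\left(t \right)} = - \frac{1}{6}$ ($f{\left(t \right)} = - \frac{1}{3 \left(-3 - -5\right)} = - \frac{1}{3 \left(-3 + 5\right)} = - \frac{1}{3 \cdot 2} = \left(- \frac{1}{3}\right) \frac{1}{2} = - \frac{1}{6}$)
$l = \frac{103}{3620}$ ($l = \frac{\left(-707 + 604\right) \frac{1}{-249 - 656}}{4} = \frac{\left(-103\right) \frac{1}{-905}}{4} = \frac{\left(-103\right) \left(- \frac{1}{905}\right)}{4} = \frac{1}{4} \cdot \frac{103}{905} = \frac{103}{3620} \approx 0.028453$)
$l \left(f{\left(-20 \right)} + 924\right) = \frac{103 \left(- \frac{1}{6} + 924\right)}{3620} = \frac{103}{3620} \cdot \frac{5543}{6} = \frac{570929}{21720}$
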